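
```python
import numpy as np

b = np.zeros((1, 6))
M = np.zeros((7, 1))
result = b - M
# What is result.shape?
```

(7, 6)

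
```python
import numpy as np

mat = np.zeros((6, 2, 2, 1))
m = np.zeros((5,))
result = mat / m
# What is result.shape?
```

(6, 2, 2, 5)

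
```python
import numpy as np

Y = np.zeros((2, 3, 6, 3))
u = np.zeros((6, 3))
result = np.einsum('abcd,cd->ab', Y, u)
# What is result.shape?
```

(2, 3)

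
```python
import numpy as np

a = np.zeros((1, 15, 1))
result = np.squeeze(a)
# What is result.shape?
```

(15,)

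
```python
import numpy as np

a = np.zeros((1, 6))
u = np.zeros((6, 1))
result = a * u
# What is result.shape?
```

(6, 6)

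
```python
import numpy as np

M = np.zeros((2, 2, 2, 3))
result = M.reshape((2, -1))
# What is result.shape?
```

(2, 12)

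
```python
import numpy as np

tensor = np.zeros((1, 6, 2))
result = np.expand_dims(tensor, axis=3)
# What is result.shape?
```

(1, 6, 2, 1)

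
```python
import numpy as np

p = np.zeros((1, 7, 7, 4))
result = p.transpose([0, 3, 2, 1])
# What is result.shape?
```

(1, 4, 7, 7)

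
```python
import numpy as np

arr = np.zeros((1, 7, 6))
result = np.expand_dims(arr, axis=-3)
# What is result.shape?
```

(1, 1, 7, 6)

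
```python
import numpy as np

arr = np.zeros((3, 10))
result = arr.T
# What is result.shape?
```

(10, 3)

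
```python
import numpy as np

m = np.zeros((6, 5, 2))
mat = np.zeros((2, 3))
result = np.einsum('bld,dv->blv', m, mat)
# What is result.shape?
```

(6, 5, 3)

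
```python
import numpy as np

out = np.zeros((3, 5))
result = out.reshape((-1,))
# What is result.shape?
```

(15,)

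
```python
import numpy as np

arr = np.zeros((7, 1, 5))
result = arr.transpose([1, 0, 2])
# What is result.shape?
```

(1, 7, 5)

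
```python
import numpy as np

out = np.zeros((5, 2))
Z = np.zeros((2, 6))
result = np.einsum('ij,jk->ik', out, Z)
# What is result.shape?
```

(5, 6)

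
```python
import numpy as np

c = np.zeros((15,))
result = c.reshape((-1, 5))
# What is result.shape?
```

(3, 5)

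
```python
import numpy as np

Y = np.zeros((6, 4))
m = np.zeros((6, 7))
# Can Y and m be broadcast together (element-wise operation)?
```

No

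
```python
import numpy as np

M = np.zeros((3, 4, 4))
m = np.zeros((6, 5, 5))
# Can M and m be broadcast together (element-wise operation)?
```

No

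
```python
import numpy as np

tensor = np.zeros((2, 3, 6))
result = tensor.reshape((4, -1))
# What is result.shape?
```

(4, 9)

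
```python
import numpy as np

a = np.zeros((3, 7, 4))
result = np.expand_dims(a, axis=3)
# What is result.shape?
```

(3, 7, 4, 1)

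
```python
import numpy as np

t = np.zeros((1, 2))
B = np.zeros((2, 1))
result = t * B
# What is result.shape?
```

(2, 2)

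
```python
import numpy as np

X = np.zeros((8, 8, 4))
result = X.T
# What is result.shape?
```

(4, 8, 8)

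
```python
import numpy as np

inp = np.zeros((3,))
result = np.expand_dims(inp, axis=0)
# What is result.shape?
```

(1, 3)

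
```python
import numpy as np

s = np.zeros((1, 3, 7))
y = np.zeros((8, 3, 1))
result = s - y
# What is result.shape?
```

(8, 3, 7)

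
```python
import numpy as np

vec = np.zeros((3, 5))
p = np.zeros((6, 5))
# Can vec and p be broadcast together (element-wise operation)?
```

No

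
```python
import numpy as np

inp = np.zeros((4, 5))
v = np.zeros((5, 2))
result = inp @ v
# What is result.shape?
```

(4, 2)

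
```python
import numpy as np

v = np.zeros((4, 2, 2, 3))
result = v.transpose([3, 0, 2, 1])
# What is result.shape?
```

(3, 4, 2, 2)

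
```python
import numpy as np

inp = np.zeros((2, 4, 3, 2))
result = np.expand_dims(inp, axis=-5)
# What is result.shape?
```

(1, 2, 4, 3, 2)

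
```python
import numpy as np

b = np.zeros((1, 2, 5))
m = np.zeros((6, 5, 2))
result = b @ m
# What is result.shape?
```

(6, 2, 2)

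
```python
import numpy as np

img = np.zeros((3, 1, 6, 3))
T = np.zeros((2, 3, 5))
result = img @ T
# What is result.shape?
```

(3, 2, 6, 5)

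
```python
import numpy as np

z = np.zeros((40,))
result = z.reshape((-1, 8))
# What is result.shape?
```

(5, 8)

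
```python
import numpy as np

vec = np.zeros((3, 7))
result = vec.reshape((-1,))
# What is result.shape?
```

(21,)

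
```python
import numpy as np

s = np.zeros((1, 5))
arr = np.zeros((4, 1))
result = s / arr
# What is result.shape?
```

(4, 5)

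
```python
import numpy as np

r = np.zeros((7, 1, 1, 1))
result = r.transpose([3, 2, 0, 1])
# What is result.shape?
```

(1, 1, 7, 1)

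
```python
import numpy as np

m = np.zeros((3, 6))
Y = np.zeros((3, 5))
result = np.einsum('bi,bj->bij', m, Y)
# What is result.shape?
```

(3, 6, 5)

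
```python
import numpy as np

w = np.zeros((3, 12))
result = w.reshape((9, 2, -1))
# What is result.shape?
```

(9, 2, 2)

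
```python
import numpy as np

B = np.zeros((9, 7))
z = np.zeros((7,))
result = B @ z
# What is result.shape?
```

(9,)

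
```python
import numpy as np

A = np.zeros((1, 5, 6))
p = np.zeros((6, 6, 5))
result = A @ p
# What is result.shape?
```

(6, 5, 5)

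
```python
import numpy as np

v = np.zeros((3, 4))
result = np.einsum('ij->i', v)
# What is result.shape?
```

(3,)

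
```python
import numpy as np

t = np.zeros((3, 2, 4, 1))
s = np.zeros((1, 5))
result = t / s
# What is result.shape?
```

(3, 2, 4, 5)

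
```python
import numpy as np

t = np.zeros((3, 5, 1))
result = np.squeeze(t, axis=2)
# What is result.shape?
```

(3, 5)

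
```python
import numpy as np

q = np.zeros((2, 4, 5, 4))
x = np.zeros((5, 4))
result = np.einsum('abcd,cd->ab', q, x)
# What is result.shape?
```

(2, 4)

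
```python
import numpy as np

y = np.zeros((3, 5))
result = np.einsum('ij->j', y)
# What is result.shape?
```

(5,)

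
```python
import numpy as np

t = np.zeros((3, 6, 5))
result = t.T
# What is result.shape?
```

(5, 6, 3)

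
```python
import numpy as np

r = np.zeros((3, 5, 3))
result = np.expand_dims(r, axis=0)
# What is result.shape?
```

(1, 3, 5, 3)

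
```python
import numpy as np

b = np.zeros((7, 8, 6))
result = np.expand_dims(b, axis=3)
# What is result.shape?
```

(7, 8, 6, 1)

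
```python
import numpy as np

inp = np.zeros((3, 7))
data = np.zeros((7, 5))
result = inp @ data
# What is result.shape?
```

(3, 5)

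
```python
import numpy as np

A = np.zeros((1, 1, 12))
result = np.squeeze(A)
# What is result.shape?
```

(12,)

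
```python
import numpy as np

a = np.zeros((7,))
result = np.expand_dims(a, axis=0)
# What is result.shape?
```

(1, 7)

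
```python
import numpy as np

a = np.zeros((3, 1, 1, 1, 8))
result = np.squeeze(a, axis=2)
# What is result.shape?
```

(3, 1, 1, 8)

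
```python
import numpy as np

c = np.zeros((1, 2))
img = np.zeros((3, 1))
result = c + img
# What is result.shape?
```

(3, 2)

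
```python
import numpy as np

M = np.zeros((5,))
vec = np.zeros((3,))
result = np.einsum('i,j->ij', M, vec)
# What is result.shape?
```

(5, 3)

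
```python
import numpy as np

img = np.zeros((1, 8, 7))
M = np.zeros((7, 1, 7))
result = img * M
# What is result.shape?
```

(7, 8, 7)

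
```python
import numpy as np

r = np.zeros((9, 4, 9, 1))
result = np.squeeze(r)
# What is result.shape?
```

(9, 4, 9)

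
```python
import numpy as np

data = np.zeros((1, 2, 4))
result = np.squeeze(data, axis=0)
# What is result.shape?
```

(2, 4)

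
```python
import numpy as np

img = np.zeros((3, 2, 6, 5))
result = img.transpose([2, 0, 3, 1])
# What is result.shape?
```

(6, 3, 5, 2)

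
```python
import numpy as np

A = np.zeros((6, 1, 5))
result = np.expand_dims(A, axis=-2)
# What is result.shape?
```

(6, 1, 1, 5)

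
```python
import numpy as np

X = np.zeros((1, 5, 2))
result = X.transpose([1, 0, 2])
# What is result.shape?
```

(5, 1, 2)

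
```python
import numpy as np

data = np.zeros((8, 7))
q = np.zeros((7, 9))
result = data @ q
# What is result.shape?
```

(8, 9)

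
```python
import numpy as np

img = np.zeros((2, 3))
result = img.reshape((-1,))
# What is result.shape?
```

(6,)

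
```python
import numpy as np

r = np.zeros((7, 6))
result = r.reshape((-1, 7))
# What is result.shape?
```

(6, 7)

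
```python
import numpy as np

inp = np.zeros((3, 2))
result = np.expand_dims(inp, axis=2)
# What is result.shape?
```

(3, 2, 1)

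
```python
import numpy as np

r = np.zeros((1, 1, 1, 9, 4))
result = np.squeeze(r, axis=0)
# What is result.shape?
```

(1, 1, 9, 4)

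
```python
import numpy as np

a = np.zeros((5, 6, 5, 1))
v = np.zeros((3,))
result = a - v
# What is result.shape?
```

(5, 6, 5, 3)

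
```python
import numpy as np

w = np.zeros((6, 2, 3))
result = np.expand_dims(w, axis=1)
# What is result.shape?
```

(6, 1, 2, 3)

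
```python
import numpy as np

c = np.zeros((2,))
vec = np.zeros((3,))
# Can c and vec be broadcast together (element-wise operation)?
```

No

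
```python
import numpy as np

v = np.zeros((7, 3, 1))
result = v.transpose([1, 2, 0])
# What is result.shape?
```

(3, 1, 7)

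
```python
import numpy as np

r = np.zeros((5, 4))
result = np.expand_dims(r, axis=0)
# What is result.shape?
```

(1, 5, 4)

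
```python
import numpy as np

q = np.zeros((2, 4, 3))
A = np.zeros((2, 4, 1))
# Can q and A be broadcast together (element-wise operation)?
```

Yes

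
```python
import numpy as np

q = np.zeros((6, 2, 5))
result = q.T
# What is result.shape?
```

(5, 2, 6)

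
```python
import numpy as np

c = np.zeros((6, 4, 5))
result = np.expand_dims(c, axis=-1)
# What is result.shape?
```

(6, 4, 5, 1)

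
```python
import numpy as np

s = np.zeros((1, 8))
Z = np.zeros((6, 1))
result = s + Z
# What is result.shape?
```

(6, 8)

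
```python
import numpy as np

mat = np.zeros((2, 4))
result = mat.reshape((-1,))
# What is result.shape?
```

(8,)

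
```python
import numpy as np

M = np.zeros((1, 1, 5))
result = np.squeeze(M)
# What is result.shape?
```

(5,)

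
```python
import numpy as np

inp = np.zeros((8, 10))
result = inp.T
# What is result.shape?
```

(10, 8)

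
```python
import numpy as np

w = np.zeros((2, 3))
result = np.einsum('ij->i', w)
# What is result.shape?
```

(2,)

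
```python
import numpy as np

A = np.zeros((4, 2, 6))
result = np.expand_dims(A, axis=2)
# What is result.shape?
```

(4, 2, 1, 6)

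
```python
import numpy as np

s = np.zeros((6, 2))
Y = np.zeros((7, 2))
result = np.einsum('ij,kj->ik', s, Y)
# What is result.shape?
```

(6, 7)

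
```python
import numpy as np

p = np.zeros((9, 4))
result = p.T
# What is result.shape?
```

(4, 9)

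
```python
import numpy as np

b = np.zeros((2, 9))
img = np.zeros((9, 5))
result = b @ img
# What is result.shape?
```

(2, 5)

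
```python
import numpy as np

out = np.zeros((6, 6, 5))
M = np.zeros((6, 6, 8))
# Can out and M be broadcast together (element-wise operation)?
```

No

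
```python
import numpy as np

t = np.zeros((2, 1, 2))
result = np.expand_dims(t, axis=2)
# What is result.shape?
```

(2, 1, 1, 2)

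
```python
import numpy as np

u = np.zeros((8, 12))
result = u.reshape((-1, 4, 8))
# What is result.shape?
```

(3, 4, 8)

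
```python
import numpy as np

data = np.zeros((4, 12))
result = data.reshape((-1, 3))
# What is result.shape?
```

(16, 3)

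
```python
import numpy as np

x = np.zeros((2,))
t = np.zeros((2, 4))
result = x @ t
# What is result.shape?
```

(4,)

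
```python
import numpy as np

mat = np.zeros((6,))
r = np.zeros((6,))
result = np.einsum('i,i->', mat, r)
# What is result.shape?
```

()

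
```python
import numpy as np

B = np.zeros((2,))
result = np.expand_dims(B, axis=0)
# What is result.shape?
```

(1, 2)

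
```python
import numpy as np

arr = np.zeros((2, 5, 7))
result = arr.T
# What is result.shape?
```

(7, 5, 2)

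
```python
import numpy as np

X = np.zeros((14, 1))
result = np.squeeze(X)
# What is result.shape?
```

(14,)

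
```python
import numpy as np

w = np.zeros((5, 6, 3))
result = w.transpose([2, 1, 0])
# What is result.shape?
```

(3, 6, 5)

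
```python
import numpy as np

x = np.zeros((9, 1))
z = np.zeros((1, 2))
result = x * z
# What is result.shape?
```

(9, 2)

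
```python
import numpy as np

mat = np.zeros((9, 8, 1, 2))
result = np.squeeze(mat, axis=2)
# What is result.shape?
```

(9, 8, 2)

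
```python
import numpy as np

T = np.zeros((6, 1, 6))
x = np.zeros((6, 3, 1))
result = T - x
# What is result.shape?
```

(6, 3, 6)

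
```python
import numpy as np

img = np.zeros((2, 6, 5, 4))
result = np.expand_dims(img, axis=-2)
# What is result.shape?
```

(2, 6, 5, 1, 4)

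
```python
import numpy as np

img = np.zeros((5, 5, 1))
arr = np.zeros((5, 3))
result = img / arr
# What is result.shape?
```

(5, 5, 3)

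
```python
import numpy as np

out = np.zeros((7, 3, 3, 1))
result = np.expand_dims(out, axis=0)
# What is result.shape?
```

(1, 7, 3, 3, 1)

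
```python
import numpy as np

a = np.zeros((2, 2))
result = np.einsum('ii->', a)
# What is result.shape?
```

()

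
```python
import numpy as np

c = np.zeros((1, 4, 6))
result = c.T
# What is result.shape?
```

(6, 4, 1)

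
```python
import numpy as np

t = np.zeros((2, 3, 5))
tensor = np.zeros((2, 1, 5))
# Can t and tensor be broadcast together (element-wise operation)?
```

Yes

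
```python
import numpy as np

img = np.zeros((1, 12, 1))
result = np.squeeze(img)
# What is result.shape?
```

(12,)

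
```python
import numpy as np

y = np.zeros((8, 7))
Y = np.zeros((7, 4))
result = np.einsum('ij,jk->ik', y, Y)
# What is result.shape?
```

(8, 4)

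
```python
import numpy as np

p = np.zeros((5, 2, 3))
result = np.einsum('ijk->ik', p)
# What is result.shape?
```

(5, 3)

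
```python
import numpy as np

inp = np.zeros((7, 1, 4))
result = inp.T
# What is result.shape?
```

(4, 1, 7)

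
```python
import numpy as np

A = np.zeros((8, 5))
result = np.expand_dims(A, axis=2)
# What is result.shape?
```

(8, 5, 1)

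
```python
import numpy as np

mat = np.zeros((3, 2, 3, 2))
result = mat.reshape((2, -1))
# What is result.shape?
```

(2, 18)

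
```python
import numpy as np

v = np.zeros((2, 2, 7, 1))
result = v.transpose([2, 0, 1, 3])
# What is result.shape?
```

(7, 2, 2, 1)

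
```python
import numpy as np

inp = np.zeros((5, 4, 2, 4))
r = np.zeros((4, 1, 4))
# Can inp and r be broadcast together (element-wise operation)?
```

Yes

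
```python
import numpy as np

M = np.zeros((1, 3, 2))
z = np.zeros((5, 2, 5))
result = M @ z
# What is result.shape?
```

(5, 3, 5)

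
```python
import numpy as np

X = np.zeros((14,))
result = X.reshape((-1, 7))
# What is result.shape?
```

(2, 7)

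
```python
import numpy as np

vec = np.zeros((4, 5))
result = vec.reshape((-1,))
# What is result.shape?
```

(20,)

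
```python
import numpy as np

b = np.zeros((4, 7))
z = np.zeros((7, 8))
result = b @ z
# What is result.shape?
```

(4, 8)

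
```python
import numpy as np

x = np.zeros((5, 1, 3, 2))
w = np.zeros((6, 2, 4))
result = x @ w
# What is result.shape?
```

(5, 6, 3, 4)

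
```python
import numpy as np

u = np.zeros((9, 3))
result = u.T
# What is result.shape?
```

(3, 9)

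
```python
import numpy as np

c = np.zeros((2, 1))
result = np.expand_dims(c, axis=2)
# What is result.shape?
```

(2, 1, 1)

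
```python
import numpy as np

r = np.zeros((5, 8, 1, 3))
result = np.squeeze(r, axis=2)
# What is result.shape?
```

(5, 8, 3)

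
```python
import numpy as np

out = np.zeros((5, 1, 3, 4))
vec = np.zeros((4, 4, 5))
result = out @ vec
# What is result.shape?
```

(5, 4, 3, 5)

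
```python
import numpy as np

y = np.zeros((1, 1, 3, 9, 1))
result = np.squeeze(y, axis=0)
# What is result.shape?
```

(1, 3, 9, 1)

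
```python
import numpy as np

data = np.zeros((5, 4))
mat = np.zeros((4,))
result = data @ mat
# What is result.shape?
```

(5,)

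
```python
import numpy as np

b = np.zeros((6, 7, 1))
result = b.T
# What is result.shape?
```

(1, 7, 6)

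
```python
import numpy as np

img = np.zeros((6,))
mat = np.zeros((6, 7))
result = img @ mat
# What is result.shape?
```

(7,)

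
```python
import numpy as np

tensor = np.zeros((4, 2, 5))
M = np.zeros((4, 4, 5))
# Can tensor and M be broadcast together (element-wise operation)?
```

No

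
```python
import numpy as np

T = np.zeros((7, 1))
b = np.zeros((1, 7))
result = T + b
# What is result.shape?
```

(7, 7)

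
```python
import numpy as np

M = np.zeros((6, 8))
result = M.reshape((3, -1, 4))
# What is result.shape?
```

(3, 4, 4)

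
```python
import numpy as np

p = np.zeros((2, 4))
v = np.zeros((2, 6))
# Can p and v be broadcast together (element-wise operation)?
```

No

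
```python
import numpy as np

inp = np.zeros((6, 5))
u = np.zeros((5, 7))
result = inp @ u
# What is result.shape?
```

(6, 7)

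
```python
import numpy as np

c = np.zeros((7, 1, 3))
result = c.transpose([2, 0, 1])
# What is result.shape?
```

(3, 7, 1)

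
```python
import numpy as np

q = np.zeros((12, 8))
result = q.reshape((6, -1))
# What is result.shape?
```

(6, 16)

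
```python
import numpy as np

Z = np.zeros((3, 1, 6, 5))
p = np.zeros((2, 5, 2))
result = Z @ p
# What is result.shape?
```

(3, 2, 6, 2)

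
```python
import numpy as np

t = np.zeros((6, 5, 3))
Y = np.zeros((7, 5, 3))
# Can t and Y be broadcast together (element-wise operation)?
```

No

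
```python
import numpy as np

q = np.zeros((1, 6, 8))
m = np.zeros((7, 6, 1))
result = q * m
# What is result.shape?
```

(7, 6, 8)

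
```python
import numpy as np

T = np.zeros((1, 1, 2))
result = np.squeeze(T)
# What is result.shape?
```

(2,)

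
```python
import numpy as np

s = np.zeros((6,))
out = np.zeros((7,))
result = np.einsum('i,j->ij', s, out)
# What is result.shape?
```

(6, 7)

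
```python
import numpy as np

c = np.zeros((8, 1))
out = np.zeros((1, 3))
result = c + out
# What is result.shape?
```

(8, 3)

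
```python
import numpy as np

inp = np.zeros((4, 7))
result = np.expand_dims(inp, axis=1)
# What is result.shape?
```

(4, 1, 7)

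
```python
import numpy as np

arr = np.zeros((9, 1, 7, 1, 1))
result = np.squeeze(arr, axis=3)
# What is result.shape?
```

(9, 1, 7, 1)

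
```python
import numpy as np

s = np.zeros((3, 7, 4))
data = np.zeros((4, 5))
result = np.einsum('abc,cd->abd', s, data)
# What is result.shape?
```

(3, 7, 5)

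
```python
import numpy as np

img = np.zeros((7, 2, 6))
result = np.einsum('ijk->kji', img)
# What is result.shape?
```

(6, 2, 7)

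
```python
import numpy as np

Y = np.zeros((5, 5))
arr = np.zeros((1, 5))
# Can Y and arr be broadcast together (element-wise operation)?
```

Yes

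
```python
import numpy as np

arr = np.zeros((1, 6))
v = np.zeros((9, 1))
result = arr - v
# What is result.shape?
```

(9, 6)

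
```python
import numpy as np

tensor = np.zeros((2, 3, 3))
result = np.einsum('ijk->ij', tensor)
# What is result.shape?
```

(2, 3)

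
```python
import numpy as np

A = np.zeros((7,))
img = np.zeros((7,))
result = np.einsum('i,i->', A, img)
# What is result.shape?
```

()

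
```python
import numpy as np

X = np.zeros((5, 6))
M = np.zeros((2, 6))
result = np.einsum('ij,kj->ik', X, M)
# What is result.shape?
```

(5, 2)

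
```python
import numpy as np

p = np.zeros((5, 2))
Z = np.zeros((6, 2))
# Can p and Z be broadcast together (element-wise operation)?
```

No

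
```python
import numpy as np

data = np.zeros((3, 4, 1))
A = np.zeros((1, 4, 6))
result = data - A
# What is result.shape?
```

(3, 4, 6)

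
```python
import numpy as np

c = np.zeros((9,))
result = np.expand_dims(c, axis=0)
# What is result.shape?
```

(1, 9)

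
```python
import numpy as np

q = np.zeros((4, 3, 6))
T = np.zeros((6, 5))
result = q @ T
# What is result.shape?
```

(4, 3, 5)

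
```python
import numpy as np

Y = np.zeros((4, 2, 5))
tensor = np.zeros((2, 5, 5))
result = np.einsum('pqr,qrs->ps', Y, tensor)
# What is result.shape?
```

(4, 5)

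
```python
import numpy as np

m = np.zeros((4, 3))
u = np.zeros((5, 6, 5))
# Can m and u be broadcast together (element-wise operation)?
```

No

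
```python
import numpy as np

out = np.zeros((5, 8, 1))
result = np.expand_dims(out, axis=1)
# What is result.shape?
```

(5, 1, 8, 1)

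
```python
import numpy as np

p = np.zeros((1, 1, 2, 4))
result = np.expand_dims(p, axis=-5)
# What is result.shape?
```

(1, 1, 1, 2, 4)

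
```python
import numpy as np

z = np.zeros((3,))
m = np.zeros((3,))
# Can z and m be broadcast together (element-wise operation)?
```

Yes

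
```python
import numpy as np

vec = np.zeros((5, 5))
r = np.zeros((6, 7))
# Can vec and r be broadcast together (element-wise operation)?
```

No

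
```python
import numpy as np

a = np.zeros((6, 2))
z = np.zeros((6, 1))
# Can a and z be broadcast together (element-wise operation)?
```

Yes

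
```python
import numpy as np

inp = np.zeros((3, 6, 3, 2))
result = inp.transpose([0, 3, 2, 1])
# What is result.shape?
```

(3, 2, 3, 6)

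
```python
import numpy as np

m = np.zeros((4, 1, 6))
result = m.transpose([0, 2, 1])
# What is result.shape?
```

(4, 6, 1)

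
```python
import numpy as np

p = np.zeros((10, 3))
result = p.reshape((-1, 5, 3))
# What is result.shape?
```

(2, 5, 3)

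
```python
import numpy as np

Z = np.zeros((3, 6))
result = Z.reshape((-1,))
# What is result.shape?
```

(18,)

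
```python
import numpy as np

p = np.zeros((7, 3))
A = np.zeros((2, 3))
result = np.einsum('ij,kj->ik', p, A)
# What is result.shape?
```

(7, 2)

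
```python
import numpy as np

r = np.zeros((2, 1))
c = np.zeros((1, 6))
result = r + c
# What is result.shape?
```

(2, 6)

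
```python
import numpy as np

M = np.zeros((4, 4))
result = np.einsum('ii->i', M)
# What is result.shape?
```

(4,)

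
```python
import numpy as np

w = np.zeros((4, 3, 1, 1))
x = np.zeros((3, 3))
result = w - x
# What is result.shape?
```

(4, 3, 3, 3)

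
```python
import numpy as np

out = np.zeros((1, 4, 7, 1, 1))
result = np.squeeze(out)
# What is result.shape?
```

(4, 7)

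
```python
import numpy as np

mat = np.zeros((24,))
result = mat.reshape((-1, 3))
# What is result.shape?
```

(8, 3)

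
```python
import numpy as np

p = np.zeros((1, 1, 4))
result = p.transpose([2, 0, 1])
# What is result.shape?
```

(4, 1, 1)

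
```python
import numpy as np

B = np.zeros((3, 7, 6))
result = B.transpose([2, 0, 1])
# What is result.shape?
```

(6, 3, 7)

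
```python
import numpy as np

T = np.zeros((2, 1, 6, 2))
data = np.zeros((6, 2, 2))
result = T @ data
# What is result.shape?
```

(2, 6, 6, 2)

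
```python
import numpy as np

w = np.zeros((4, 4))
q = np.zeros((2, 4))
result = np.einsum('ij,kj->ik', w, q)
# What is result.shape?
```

(4, 2)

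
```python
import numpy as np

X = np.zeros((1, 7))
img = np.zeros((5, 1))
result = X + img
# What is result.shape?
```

(5, 7)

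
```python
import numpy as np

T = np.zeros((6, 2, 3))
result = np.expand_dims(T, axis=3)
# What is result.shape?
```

(6, 2, 3, 1)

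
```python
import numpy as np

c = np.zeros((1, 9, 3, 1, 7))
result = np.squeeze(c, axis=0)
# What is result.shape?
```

(9, 3, 1, 7)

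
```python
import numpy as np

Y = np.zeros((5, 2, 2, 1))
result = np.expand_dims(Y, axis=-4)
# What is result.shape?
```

(5, 1, 2, 2, 1)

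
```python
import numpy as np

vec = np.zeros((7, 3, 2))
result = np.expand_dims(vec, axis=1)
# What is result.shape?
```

(7, 1, 3, 2)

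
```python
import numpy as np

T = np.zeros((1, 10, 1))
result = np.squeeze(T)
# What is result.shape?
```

(10,)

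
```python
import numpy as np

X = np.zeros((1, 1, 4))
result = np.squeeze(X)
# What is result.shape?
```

(4,)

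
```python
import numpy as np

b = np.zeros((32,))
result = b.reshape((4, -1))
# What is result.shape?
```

(4, 8)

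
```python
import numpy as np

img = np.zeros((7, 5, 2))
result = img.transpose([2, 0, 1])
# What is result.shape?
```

(2, 7, 5)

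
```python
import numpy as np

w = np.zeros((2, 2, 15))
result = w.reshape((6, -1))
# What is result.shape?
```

(6, 10)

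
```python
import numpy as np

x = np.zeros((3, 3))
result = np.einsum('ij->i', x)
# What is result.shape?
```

(3,)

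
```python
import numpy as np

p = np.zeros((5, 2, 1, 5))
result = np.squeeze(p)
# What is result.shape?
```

(5, 2, 5)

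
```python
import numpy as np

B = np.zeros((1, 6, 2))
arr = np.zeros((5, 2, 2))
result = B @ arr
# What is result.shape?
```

(5, 6, 2)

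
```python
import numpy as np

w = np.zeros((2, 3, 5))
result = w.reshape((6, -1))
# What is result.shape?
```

(6, 5)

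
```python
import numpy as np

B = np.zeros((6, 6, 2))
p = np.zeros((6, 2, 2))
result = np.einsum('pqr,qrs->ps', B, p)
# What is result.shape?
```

(6, 2)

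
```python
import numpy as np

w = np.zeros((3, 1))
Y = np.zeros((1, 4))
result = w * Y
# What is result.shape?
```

(3, 4)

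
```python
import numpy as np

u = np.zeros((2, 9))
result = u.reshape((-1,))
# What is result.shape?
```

(18,)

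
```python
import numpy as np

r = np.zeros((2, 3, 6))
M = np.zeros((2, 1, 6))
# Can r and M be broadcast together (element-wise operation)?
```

Yes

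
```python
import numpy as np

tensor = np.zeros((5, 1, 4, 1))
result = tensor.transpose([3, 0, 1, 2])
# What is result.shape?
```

(1, 5, 1, 4)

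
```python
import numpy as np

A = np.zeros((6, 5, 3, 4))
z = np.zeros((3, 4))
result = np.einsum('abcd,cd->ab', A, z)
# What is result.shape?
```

(6, 5)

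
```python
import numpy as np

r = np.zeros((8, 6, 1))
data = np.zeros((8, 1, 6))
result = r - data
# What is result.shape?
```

(8, 6, 6)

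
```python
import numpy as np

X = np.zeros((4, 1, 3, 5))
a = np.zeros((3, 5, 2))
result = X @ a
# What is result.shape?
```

(4, 3, 3, 2)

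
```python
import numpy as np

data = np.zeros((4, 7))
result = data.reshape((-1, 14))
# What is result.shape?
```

(2, 14)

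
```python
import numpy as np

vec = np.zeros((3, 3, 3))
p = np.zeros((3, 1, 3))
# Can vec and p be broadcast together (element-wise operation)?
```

Yes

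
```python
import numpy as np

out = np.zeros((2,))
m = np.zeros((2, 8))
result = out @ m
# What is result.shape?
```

(8,)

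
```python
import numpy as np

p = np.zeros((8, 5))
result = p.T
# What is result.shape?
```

(5, 8)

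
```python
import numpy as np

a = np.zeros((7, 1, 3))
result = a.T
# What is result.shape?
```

(3, 1, 7)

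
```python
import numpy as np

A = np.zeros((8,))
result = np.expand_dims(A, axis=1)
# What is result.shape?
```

(8, 1)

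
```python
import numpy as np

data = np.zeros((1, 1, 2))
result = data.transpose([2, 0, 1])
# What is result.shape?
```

(2, 1, 1)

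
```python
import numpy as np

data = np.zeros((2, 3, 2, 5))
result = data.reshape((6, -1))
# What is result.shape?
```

(6, 10)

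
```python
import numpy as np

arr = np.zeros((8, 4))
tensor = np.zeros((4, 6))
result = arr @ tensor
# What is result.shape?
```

(8, 6)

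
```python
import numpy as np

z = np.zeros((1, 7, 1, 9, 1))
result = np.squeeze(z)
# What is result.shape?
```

(7, 9)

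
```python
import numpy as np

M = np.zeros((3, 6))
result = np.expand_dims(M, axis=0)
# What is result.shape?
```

(1, 3, 6)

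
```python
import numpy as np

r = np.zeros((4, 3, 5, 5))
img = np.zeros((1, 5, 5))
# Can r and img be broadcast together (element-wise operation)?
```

Yes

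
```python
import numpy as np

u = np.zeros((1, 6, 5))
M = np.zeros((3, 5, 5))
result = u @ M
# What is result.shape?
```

(3, 6, 5)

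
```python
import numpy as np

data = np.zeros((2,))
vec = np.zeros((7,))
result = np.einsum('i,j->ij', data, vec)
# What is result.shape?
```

(2, 7)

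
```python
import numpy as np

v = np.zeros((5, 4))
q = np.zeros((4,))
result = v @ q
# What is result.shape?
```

(5,)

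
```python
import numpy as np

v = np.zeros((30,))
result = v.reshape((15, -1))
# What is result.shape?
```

(15, 2)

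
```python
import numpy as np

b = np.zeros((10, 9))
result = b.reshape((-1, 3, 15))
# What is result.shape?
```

(2, 3, 15)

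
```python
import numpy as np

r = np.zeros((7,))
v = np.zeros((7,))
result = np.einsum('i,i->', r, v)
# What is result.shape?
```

()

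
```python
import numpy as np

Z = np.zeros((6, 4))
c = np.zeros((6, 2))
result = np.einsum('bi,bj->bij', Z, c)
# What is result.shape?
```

(6, 4, 2)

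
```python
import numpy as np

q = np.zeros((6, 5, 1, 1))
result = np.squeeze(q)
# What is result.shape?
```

(6, 5)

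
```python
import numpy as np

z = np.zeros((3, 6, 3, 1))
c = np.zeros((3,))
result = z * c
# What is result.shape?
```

(3, 6, 3, 3)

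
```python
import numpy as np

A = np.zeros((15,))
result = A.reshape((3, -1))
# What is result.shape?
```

(3, 5)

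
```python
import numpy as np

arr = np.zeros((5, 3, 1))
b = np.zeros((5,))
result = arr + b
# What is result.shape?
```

(5, 3, 5)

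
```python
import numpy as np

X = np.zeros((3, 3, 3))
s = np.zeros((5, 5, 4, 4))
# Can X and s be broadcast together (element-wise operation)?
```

No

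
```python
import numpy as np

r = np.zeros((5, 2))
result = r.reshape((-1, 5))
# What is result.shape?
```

(2, 5)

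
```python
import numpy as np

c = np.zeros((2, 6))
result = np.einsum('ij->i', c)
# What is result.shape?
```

(2,)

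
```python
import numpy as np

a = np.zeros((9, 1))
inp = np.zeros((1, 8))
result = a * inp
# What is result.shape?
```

(9, 8)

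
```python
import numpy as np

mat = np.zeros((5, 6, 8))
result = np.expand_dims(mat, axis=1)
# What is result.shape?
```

(5, 1, 6, 8)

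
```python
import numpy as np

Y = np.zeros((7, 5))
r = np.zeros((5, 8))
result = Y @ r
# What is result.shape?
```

(7, 8)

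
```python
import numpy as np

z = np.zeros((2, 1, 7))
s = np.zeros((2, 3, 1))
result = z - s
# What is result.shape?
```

(2, 3, 7)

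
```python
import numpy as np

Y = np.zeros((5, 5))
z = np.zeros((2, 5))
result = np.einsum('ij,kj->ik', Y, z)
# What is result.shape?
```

(5, 2)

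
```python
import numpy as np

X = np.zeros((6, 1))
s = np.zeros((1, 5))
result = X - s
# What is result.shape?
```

(6, 5)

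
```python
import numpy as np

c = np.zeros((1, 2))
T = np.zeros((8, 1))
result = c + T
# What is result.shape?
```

(8, 2)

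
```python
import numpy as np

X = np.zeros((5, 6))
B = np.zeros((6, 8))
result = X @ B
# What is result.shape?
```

(5, 8)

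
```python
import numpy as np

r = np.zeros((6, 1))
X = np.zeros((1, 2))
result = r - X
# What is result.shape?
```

(6, 2)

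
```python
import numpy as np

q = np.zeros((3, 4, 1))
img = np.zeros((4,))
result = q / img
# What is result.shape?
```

(3, 4, 4)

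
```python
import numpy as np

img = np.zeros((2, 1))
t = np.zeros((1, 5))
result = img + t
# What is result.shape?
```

(2, 5)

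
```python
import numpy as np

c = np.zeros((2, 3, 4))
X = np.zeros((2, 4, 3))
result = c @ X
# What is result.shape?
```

(2, 3, 3)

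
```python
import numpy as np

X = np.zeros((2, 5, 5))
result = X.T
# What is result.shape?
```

(5, 5, 2)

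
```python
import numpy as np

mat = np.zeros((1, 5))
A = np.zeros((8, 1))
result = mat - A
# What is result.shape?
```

(8, 5)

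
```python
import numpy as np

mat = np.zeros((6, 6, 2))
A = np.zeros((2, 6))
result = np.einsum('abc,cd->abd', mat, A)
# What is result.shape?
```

(6, 6, 6)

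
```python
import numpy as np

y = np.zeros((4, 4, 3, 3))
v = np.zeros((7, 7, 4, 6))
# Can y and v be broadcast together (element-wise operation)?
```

No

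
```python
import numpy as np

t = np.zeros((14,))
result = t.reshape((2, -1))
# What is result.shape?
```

(2, 7)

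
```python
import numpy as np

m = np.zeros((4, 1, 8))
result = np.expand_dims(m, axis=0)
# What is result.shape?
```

(1, 4, 1, 8)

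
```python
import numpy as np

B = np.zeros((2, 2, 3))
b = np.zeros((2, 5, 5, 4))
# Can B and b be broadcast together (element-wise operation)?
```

No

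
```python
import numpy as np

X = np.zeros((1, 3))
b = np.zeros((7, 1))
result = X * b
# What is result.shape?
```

(7, 3)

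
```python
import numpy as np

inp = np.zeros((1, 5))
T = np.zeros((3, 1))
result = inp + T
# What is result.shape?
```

(3, 5)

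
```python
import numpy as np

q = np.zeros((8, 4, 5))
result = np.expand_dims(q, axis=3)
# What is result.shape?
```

(8, 4, 5, 1)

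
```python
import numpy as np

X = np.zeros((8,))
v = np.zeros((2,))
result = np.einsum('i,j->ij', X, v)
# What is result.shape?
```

(8, 2)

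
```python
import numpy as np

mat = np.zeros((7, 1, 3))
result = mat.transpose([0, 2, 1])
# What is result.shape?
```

(7, 3, 1)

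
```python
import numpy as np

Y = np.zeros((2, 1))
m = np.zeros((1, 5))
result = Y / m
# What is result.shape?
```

(2, 5)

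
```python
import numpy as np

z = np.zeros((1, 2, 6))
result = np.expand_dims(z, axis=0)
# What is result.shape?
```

(1, 1, 2, 6)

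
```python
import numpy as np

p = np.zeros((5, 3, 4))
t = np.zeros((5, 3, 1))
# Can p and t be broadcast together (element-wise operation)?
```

Yes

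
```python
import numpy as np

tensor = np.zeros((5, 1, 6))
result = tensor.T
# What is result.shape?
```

(6, 1, 5)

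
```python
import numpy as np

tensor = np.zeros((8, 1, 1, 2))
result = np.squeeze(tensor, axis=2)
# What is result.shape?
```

(8, 1, 2)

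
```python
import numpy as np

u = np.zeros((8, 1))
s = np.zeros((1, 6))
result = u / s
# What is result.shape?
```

(8, 6)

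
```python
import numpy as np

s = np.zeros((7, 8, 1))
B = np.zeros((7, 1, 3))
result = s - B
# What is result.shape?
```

(7, 8, 3)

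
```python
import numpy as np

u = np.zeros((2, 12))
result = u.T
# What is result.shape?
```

(12, 2)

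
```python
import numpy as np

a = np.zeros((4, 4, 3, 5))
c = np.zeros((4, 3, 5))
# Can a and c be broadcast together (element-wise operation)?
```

Yes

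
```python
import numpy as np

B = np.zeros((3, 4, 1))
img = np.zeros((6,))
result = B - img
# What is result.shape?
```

(3, 4, 6)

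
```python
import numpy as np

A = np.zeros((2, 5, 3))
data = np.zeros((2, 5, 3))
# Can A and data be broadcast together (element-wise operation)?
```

Yes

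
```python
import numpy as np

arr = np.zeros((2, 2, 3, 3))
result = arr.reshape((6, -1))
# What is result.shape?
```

(6, 6)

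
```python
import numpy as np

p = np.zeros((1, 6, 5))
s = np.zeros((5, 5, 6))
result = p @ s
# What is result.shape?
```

(5, 6, 6)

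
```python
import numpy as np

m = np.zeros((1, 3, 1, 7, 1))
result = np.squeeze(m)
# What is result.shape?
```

(3, 7)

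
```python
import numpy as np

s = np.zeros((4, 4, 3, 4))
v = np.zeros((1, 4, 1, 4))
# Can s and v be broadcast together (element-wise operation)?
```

Yes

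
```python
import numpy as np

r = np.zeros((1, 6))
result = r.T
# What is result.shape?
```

(6, 1)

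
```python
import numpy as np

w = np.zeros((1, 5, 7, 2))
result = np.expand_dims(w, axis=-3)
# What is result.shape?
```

(1, 5, 1, 7, 2)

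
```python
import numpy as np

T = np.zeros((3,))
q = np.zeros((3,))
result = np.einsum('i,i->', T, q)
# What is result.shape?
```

()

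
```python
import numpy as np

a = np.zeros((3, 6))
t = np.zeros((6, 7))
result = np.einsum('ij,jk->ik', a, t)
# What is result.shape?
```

(3, 7)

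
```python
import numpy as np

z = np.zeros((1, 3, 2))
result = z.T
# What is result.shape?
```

(2, 3, 1)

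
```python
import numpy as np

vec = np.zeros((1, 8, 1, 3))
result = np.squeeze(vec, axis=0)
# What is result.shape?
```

(8, 1, 3)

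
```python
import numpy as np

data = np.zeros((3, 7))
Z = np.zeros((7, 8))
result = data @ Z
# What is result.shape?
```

(3, 8)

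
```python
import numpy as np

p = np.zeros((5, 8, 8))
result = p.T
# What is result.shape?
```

(8, 8, 5)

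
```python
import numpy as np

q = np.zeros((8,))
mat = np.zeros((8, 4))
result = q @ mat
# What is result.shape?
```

(4,)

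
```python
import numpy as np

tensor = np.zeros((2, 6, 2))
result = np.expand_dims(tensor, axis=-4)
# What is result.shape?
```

(1, 2, 6, 2)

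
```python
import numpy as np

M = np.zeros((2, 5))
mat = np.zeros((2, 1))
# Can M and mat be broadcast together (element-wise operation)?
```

Yes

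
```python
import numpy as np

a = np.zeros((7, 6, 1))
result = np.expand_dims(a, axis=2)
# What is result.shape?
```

(7, 6, 1, 1)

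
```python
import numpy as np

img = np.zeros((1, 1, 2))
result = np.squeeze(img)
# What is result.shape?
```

(2,)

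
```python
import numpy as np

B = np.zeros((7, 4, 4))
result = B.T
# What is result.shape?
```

(4, 4, 7)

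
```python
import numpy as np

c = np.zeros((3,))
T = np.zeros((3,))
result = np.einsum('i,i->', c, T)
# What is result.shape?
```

()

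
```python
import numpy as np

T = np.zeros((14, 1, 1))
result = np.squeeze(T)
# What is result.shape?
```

(14,)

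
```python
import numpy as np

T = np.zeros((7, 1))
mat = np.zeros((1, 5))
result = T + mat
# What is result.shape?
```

(7, 5)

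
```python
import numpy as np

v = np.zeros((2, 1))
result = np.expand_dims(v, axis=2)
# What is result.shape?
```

(2, 1, 1)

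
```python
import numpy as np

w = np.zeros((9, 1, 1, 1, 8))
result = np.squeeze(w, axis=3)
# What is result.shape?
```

(9, 1, 1, 8)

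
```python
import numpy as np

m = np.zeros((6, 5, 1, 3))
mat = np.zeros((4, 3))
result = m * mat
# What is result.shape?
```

(6, 5, 4, 3)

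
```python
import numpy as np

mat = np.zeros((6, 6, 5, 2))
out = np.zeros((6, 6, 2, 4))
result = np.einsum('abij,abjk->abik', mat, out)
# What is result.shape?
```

(6, 6, 5, 4)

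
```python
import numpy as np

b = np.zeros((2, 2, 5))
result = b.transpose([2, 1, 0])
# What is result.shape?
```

(5, 2, 2)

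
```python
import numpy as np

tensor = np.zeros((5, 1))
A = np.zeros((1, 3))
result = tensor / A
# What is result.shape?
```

(5, 3)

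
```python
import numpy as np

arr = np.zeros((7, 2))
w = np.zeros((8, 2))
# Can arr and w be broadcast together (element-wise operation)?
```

No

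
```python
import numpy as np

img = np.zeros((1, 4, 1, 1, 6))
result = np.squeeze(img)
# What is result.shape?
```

(4, 6)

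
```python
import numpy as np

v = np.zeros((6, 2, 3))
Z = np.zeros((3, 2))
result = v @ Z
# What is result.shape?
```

(6, 2, 2)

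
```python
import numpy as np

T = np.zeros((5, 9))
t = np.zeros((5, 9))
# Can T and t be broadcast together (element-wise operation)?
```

Yes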